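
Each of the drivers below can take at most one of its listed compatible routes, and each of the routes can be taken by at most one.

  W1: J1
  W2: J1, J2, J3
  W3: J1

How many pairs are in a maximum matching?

2

Unit-capacity flow: source→left, listed edges, right→sink; max matching = max flow.
Augmenting path W1→J1 (+1); matched 1.
Augmenting path W2→J2 (+1); matched 2.
No augmenting path remains; maximum matching = 2.
König certificate: {W2, J1} is a vertex cover of size 2 (every listed pair touches it), so no matching can be larger.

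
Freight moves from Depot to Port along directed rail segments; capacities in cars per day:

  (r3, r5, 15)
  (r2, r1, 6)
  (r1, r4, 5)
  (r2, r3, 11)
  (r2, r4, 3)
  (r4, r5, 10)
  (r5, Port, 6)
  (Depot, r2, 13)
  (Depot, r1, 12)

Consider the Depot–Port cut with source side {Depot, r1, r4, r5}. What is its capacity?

Edges leaving {Depot, r1, r4, r5}: Depot→r2 (13), r5→Port (6).
Cut capacity = 13 + 6 = 19.

19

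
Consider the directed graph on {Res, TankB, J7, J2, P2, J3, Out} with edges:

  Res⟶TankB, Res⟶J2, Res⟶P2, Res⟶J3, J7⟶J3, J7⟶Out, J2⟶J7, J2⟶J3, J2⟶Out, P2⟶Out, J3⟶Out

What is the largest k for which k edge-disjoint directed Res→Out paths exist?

Assign every edge capacity 1; by Menger, the answer equals the max flow.
Path Res→J2→Out (+1); total 1.
Path Res→P2→Out (+1); total 2.
Path Res→J3→Out (+1); total 3.
No residual Res→Out path; max flow = 3.
Certifying cut of size 3: {Res→J2, Res→J3, Res→P2}.

3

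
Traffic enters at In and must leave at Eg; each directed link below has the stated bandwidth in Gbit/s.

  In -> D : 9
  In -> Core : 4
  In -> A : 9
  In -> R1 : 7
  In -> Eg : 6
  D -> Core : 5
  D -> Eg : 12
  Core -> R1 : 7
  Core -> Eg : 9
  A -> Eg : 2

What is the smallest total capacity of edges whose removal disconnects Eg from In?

Augment In→Eg: bottleneck 6, flow now 6.
Augment In→D→Eg: bottleneck 9, flow now 15.
Augment In→Core→Eg: bottleneck 4, flow now 19.
Augment In→A→Eg: bottleneck 2, flow now 21.
No augmenting path remains; maximum flow = 21.
By max-flow min-cut, the minimum cut capacity equals the max flow.
In the residual graph, reachable from In: {In, A, R1}.
Min-cut edges: In→D (9), In→Core (4), In→Eg (6), A→Eg (2); capacity 9 + 4 + 6 + 2 = 21.

21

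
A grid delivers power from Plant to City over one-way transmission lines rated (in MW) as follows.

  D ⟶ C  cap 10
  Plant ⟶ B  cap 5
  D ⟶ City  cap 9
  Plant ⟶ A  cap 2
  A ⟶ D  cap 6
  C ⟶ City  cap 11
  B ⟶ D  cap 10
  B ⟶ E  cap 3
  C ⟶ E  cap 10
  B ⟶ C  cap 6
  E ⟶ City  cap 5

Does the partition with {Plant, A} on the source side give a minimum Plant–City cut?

Given cut capacity: 5 + 6 = 11.
Augment Plant→A→D→City: bottleneck 2, flow now 2.
Augment Plant→B→C→City: bottleneck 5, flow now 7.
No augmenting path remains; maximum flow = 7.
In the residual graph, reachable from Plant: {Plant}.
Min-cut edges: Plant→A (2), Plant→B (5); capacity 2 + 5 = 7.
Cut capacity 11 exceeds the max flow 7, so it is not minimum.

No — its capacity is 11, but the minimum cut has capacity 7.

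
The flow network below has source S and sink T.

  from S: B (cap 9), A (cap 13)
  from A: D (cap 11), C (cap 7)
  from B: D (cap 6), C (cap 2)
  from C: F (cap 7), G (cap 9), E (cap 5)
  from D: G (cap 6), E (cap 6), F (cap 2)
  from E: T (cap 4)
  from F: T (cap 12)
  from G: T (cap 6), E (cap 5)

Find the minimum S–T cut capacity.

Augment S→A→C→E→T: bottleneck 4, flow now 4.
Augment S→A→C→F→T: bottleneck 3, flow now 7.
Augment S→A→D→F→T: bottleneck 2, flow now 9.
Augment S→A→D→G→T: bottleneck 4, flow now 13.
Augment S→B→C→F→T: bottleneck 2, flow now 15.
Augment S→B→D→G→T: bottleneck 2, flow now 17.
Augment S→B→D→E→C→F→T: bottleneck 2, flow now 19. (uses reverse residual edge)
No augmenting path remains; maximum flow = 19.
By max-flow min-cut, the minimum cut capacity equals the max flow.
In the residual graph, reachable from S: {S, A, B, C, D, E, G}.
Min-cut edges: C→F (7), D→F (2), E→T (4), G→T (6); capacity 7 + 2 + 4 + 6 = 19.

19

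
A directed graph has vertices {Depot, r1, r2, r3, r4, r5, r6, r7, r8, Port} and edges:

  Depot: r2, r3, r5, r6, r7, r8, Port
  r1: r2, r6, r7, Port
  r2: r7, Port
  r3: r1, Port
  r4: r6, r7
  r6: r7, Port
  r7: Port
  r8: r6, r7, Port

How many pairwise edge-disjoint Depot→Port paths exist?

6

Assign every edge capacity 1; by Menger, the answer equals the max flow.
Path Depot→Port (+1); total 1.
Path Depot→r2→Port (+1); total 2.
Path Depot→r3→Port (+1); total 3.
Path Depot→r6→Port (+1); total 4.
Path Depot→r7→Port (+1); total 5.
Path Depot→r8→Port (+1); total 6.
No residual Depot→Port path; max flow = 6.
Certifying cut of size 6: {Depot→Port, Depot→r2, Depot→r3, Depot→r6, Depot→r7, Depot→r8}.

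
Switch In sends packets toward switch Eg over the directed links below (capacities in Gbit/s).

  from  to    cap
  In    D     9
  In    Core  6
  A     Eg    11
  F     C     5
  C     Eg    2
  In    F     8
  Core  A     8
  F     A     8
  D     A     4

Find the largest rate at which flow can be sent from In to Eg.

13

Augment In→D→A→Eg: bottleneck 4, flow now 4.
Augment In→Core→A→Eg: bottleneck 6, flow now 10.
Augment In→F→A→Eg: bottleneck 1, flow now 11.
Augment In→F→C→Eg: bottleneck 2, flow now 13.
No augmenting path remains; maximum flow = 13.
In the residual graph, reachable from In: {In, D, Core, F, A, C}.
Min-cut edges: A→Eg (11), C→Eg (2); capacity 11 + 2 = 13.
This cut is saturated, so no flow can exceed 13.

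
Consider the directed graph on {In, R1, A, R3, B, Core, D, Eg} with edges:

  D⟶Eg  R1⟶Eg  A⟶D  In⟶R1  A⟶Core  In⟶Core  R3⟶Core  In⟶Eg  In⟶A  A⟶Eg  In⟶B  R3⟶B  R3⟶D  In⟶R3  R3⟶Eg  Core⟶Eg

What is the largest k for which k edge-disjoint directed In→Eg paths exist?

Assign every edge capacity 1; by Menger, the answer equals the max flow.
Path In→Eg (+1); total 1.
Path In→R1→Eg (+1); total 2.
Path In→A→Eg (+1); total 3.
Path In→R3→Eg (+1); total 4.
Path In→Core→Eg (+1); total 5.
No residual In→Eg path; max flow = 5.
Certifying cut of size 5: {In→A, In→Core, In→Eg, In→R1, In→R3}.

5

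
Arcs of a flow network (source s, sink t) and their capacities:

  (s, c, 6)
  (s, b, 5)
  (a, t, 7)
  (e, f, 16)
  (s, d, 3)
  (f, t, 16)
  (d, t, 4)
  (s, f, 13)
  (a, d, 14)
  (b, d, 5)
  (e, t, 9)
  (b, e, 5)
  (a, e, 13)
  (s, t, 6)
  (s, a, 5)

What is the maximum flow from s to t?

32

Augment s→t: bottleneck 6, flow now 6.
Augment s→a→t: bottleneck 5, flow now 11.
Augment s→d→t: bottleneck 3, flow now 14.
Augment s→f→t: bottleneck 13, flow now 27.
Augment s→b→d→t: bottleneck 1, flow now 28.
Augment s→b→e→t: bottleneck 4, flow now 32.
No augmenting path remains; maximum flow = 32.
In the residual graph, reachable from s: {s, c}.
Min-cut edges: s→a (5), s→b (5), s→d (3), s→f (13), s→t (6); capacity 5 + 5 + 3 + 13 + 6 = 32.
This cut is saturated, so no flow can exceed 32.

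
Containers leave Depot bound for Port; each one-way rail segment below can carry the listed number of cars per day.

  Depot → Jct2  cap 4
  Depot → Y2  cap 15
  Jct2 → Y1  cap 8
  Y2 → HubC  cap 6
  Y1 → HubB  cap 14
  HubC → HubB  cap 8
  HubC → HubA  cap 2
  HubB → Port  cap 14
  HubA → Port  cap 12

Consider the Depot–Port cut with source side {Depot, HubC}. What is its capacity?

Edges leaving {Depot, HubC}: Depot→Jct2 (4), Depot→Y2 (15), HubC→HubB (8), HubC→HubA (2).
Cut capacity = 4 + 15 + 8 + 2 = 29.

29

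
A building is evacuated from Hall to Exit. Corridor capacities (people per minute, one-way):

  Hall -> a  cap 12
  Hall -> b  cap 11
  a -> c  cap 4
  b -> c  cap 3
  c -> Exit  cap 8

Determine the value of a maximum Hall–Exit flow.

Augment Hall→a→c→Exit: bottleneck 4, flow now 4.
Augment Hall→b→c→Exit: bottleneck 3, flow now 7.
No augmenting path remains; maximum flow = 7.
In the residual graph, reachable from Hall: {Hall, a, b}.
Min-cut edges: a→c (4), b→c (3); capacity 4 + 3 = 7.
This cut is saturated, so no flow can exceed 7.

7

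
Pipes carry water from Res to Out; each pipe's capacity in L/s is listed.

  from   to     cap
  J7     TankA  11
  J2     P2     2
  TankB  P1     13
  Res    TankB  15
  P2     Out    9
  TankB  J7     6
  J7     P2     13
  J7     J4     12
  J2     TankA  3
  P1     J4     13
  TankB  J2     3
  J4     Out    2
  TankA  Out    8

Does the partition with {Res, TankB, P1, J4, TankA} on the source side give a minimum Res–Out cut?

No — its capacity is 19, but the minimum cut has capacity 11.

Given cut capacity: 3 + 6 + 2 + 8 = 19.
Augment Res→TankB→J2→P2→Out: bottleneck 2, flow now 2.
Augment Res→TankB→J2→TankA→Out: bottleneck 1, flow now 3.
Augment Res→TankB→J7→J4→Out: bottleneck 2, flow now 5.
Augment Res→TankB→J7→P2→Out: bottleneck 4, flow now 9.
Augment Res→TankB→P1→J4→J7→P2→Out: bottleneck 2, flow now 11. (uses reverse residual edge)
No augmenting path remains; maximum flow = 11.
In the residual graph, reachable from Res: {Res, TankB, P1, J4}.
Min-cut edges: TankB→J2 (3), TankB→J7 (6), J4→Out (2); capacity 3 + 6 + 2 = 11.
Cut capacity 19 exceeds the max flow 11, so it is not minimum.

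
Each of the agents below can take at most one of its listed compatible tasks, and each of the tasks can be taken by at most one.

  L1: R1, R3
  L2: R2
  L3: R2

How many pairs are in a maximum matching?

2

Unit-capacity flow: source→left, listed edges, right→sink; max matching = max flow.
Augmenting path L1→R1 (+1); matched 1.
Augmenting path L2→R2 (+1); matched 2.
No augmenting path remains; maximum matching = 2.
König certificate: {L1, R2} is a vertex cover of size 2 (every listed pair touches it), so no matching can be larger.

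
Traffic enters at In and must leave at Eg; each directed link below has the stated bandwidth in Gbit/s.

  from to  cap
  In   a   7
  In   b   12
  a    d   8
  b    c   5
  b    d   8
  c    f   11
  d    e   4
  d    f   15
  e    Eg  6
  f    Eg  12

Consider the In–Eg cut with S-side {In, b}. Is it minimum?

Given cut capacity: 7 + 5 + 8 = 20.
Augment In→a→d→e→Eg: bottleneck 4, flow now 4.
Augment In→a→d→f→Eg: bottleneck 3, flow now 7.
Augment In→b→c→f→Eg: bottleneck 5, flow now 12.
Augment In→b→d→f→Eg: bottleneck 4, flow now 16.
No augmenting path remains; maximum flow = 16.
In the residual graph, reachable from In: {In, a, b, c, d, f}.
Min-cut edges: d→e (4), f→Eg (12); capacity 4 + 12 = 16.
Cut capacity 20 exceeds the max flow 16, so it is not minimum.

No — its capacity is 20, but the minimum cut has capacity 16.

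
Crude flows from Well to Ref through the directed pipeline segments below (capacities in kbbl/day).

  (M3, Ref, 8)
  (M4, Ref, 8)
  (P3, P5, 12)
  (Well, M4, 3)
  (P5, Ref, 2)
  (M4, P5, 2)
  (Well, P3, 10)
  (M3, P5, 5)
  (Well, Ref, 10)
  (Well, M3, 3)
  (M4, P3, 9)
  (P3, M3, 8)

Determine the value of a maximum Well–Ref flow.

Augment Well→Ref: bottleneck 10, flow now 10.
Augment Well→M4→Ref: bottleneck 3, flow now 13.
Augment Well→M3→Ref: bottleneck 3, flow now 16.
Augment Well→P3→M3→Ref: bottleneck 5, flow now 21.
Augment Well→P3→P5→Ref: bottleneck 2, flow now 23.
No augmenting path remains; maximum flow = 23.
In the residual graph, reachable from Well: {Well, P3, M3, P5}.
Min-cut edges: Well→M4 (3), Well→Ref (10), M3→Ref (8), P5→Ref (2); capacity 3 + 10 + 8 + 2 = 23.
This cut is saturated, so no flow can exceed 23.

23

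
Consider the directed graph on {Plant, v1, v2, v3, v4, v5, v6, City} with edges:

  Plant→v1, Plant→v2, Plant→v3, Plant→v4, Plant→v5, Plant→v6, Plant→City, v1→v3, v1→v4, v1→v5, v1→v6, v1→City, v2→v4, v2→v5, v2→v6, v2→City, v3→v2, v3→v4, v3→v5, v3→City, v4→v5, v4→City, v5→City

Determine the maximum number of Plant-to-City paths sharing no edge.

6

Assign every edge capacity 1; by Menger, the answer equals the max flow.
Path Plant→City (+1); total 1.
Path Plant→v1→City (+1); total 2.
Path Plant→v2→City (+1); total 3.
Path Plant→v3→City (+1); total 4.
Path Plant→v4→City (+1); total 5.
Path Plant→v5→City (+1); total 6.
No residual Plant→City path; max flow = 6.
Certifying cut of size 6: {Plant→City, Plant→v1, Plant→v2, Plant→v3, Plant→v4, Plant→v5}.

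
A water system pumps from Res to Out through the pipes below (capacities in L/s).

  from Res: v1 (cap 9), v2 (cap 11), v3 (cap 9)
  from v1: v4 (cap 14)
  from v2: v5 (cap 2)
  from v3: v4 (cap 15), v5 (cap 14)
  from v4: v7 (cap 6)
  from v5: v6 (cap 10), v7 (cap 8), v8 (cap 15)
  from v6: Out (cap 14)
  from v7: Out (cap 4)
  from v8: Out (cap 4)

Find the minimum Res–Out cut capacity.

Augment Res→v1→v4→v7→Out: bottleneck 4, flow now 4.
Augment Res→v2→v5→v6→Out: bottleneck 2, flow now 6.
Augment Res→v3→v5→v6→Out: bottleneck 8, flow now 14.
Augment Res→v3→v5→v8→Out: bottleneck 1, flow now 15.
No augmenting path remains; maximum flow = 15.
By max-flow min-cut, the minimum cut capacity equals the max flow.
In the residual graph, reachable from Res: {Res, v1, v2, v4, v7}.
Min-cut edges: Res→v3 (9), v2→v5 (2), v7→Out (4); capacity 9 + 2 + 4 = 15.

15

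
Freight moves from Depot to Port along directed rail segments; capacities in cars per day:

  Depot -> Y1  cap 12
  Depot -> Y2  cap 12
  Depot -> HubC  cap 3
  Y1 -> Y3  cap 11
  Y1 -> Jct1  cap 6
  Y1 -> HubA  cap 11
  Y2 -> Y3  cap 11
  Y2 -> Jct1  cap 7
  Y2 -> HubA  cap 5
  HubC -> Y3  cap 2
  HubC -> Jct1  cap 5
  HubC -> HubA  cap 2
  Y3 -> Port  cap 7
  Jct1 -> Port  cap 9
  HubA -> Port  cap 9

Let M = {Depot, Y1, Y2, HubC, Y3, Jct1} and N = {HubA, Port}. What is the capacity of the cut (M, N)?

Edges leaving {Depot, Y1, Y2, HubC, Y3, Jct1}: Y1→HubA (11), Y2→HubA (5), HubC→HubA (2), Y3→Port (7), Jct1→Port (9).
Cut capacity = 11 + 5 + 2 + 7 + 9 = 34.

34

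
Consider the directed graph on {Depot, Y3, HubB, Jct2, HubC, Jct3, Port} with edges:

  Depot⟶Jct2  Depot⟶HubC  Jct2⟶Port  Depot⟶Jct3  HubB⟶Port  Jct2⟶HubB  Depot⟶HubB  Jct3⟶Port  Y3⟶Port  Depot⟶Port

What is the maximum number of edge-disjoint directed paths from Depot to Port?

Assign every edge capacity 1; by Menger, the answer equals the max flow.
Path Depot→Port (+1); total 1.
Path Depot→HubB→Port (+1); total 2.
Path Depot→Jct2→Port (+1); total 3.
Path Depot→Jct3→Port (+1); total 4.
No residual Depot→Port path; max flow = 4.
Certifying cut of size 4: {Depot→HubB, Depot→Jct2, Depot→Jct3, Depot→Port}.

4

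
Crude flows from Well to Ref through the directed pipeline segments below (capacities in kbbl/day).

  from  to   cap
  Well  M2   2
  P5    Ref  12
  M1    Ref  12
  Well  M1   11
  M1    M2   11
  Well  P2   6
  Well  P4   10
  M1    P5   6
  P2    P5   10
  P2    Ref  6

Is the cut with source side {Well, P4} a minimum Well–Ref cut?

Given cut capacity: 11 + 2 + 6 = 19.
Augment Well→M1→Ref: bottleneck 11, flow now 11.
Augment Well→P2→Ref: bottleneck 6, flow now 17.
No augmenting path remains; maximum flow = 17.
In the residual graph, reachable from Well: {Well, M2, P4}.
Min-cut edges: Well→M1 (11), Well→P2 (6); capacity 11 + 6 = 17.
Cut capacity 19 exceeds the max flow 17, so it is not minimum.

No — its capacity is 19, but the minimum cut has capacity 17.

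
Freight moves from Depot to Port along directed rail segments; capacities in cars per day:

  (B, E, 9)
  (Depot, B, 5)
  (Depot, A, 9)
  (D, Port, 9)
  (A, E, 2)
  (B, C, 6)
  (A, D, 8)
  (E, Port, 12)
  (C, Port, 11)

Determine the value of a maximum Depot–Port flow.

14

Augment Depot→A→D→Port: bottleneck 8, flow now 8.
Augment Depot→A→E→Port: bottleneck 1, flow now 9.
Augment Depot→B→C→Port: bottleneck 5, flow now 14.
No augmenting path remains; maximum flow = 14.
In the residual graph, reachable from Depot: {Depot}.
Min-cut edges: Depot→A (9), Depot→B (5); capacity 9 + 5 = 14.
This cut is saturated, so no flow can exceed 14.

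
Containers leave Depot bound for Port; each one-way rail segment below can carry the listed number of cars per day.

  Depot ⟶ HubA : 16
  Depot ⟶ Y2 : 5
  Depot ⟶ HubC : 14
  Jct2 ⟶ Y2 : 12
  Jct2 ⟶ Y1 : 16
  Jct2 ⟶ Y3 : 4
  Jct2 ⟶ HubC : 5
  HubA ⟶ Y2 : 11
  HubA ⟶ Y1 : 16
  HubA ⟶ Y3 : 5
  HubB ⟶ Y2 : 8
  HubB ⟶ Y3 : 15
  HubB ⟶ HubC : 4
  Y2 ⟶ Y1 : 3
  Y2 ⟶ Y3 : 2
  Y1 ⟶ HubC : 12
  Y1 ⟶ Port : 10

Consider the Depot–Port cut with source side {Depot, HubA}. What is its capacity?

Edges leaving {Depot, HubA}: Depot→Y2 (5), Depot→HubC (14), HubA→Y2 (11), HubA→Y1 (16), HubA→Y3 (5).
Cut capacity = 5 + 14 + 11 + 16 + 5 = 51.

51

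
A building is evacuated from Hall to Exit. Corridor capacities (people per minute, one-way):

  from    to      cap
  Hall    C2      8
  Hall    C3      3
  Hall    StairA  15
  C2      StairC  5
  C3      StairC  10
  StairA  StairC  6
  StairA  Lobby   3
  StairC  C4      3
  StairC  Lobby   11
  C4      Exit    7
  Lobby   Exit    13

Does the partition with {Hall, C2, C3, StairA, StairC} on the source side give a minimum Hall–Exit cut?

No — its capacity is 17, but the minimum cut has capacity 16.

Given cut capacity: 3 + 3 + 11 = 17.
Augment Hall→StairA→Lobby→Exit: bottleneck 3, flow now 3.
Augment Hall→C2→StairC→C4→Exit: bottleneck 3, flow now 6.
Augment Hall→C2→StairC→Lobby→Exit: bottleneck 2, flow now 8.
Augment Hall→C3→StairC→Lobby→Exit: bottleneck 3, flow now 11.
Augment Hall→StairA→StairC→Lobby→Exit: bottleneck 5, flow now 16.
No augmenting path remains; maximum flow = 16.
In the residual graph, reachable from Hall: {Hall, C2, C3, StairA, StairC, Lobby}.
Min-cut edges: StairC→C4 (3), Lobby→Exit (13); capacity 3 + 13 = 16.
Cut capacity 17 exceeds the max flow 16, so it is not minimum.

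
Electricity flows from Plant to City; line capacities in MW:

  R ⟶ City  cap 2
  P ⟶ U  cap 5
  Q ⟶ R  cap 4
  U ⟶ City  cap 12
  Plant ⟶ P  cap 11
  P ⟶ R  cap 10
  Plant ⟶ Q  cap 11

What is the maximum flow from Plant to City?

7

Augment Plant→P→R→City: bottleneck 2, flow now 2.
Augment Plant→P→U→City: bottleneck 5, flow now 7.
No augmenting path remains; maximum flow = 7.
In the residual graph, reachable from Plant: {Plant, P, Q, R}.
Min-cut edges: P→U (5), R→City (2); capacity 5 + 2 = 7.
This cut is saturated, so no flow can exceed 7.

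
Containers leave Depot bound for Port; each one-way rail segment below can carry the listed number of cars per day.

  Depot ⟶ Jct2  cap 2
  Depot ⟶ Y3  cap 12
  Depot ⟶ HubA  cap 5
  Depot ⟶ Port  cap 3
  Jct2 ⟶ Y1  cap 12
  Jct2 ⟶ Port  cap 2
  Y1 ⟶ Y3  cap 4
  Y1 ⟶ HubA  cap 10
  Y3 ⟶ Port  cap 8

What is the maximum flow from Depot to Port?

13

Augment Depot→Port: bottleneck 3, flow now 3.
Augment Depot→Jct2→Port: bottleneck 2, flow now 5.
Augment Depot→Y3→Port: bottleneck 8, flow now 13.
No augmenting path remains; maximum flow = 13.
In the residual graph, reachable from Depot: {Depot, Y3, HubA}.
Min-cut edges: Depot→Jct2 (2), Depot→Port (3), Y3→Port (8); capacity 2 + 3 + 8 = 13.
This cut is saturated, so no flow can exceed 13.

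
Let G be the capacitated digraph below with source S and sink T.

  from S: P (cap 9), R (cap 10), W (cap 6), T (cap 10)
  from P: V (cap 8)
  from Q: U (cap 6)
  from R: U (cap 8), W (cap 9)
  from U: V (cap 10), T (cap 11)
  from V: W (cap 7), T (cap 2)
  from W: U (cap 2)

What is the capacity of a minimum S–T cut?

Augment S→T: bottleneck 10, flow now 10.
Augment S→P→V→T: bottleneck 2, flow now 12.
Augment S→R→U→T: bottleneck 8, flow now 20.
Augment S→W→U→T: bottleneck 2, flow now 22.
No augmenting path remains; maximum flow = 22.
By max-flow min-cut, the minimum cut capacity equals the max flow.
In the residual graph, reachable from S: {S, P, R, V, W}.
Min-cut edges: S→T (10), R→U (8), V→T (2), W→U (2); capacity 10 + 8 + 2 + 2 = 22.

22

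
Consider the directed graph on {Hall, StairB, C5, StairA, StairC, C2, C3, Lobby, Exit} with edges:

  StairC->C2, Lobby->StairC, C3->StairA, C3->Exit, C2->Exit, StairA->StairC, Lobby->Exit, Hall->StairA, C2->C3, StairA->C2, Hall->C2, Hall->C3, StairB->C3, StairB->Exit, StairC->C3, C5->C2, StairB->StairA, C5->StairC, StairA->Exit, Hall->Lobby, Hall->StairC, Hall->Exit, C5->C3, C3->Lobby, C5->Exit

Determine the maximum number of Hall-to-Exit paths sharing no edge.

Assign every edge capacity 1; by Menger, the answer equals the max flow.
Path Hall→Exit (+1); total 1.
Path Hall→StairA→Exit (+1); total 2.
Path Hall→C2→Exit (+1); total 3.
Path Hall→C3→Exit (+1); total 4.
Path Hall→Lobby→Exit (+1); total 5.
No residual Hall→Exit path; max flow = 5.
Certifying cut of size 5: {C2→Exit, C3→Exit, Hall→Exit, Lobby→Exit, StairA→Exit}.

5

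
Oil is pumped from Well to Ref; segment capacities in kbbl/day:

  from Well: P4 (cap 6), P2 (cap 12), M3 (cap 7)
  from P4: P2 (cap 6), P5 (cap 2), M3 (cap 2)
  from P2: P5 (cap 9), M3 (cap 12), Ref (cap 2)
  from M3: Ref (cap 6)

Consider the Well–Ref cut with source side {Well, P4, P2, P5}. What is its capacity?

23

Edges leaving {Well, P4, P2, P5}: Well→M3 (7), P4→M3 (2), P2→M3 (12), P2→Ref (2).
Cut capacity = 7 + 2 + 12 + 2 = 23.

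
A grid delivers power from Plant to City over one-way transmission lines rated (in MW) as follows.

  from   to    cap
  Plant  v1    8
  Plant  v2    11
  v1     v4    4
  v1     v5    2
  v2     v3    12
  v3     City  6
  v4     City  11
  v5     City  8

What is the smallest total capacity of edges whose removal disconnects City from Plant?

12

Augment Plant→v1→v4→City: bottleneck 4, flow now 4.
Augment Plant→v1→v5→City: bottleneck 2, flow now 6.
Augment Plant→v2→v3→City: bottleneck 6, flow now 12.
No augmenting path remains; maximum flow = 12.
By max-flow min-cut, the minimum cut capacity equals the max flow.
In the residual graph, reachable from Plant: {Plant, v1, v2, v3}.
Min-cut edges: v1→v4 (4), v1→v5 (2), v3→City (6); capacity 4 + 2 + 6 = 12.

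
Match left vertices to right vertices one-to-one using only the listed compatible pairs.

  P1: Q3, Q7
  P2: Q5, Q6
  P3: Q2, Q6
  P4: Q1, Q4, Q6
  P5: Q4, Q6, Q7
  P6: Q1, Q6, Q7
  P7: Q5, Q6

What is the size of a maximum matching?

7

Unit-capacity flow: source→left, listed edges, right→sink; max matching = max flow.
Augmenting path P1→Q3 (+1); matched 1.
Augmenting path P2→Q5 (+1); matched 2.
Augmenting path P3→Q2 (+1); matched 3.
Augmenting path P4→Q1 (+1); matched 4.
Augmenting path P5→Q4 (+1); matched 5.
Augmenting path P6→Q6 (+1); matched 6.
Augmenting path P7→Q6→P6→Q7 (+1); matched 7.
No augmenting path remains; maximum matching = 7.
König certificate: {P1, P2, P3, P4, P5, P6, P7} is a vertex cover of size 7 (every listed pair touches it), so no matching can be larger.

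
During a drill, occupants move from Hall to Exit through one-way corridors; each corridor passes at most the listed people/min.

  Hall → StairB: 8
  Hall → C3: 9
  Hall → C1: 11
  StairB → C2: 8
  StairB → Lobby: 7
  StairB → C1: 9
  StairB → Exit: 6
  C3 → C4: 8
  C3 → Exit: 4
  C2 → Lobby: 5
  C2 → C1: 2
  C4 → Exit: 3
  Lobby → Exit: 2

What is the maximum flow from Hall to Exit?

Augment Hall→StairB→Exit: bottleneck 6, flow now 6.
Augment Hall→C3→Exit: bottleneck 4, flow now 10.
Augment Hall→StairB→Lobby→Exit: bottleneck 2, flow now 12.
Augment Hall→C3→C4→Exit: bottleneck 3, flow now 15.
No augmenting path remains; maximum flow = 15.
In the residual graph, reachable from Hall: {Hall, C3, C4, C1}.
Min-cut edges: Hall→StairB (8), C3→Exit (4), C4→Exit (3); capacity 8 + 4 + 3 = 15.
This cut is saturated, so no flow can exceed 15.

15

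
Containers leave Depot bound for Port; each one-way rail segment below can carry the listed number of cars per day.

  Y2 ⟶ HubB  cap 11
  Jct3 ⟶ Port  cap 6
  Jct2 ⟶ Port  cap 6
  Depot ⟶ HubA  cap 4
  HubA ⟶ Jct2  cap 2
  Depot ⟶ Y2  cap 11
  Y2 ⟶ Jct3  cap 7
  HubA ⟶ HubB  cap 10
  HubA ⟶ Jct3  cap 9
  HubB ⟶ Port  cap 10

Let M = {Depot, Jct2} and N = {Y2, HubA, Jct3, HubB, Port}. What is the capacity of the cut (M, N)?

Edges leaving {Depot, Jct2}: Depot→Y2 (11), Depot→HubA (4), Jct2→Port (6).
Cut capacity = 11 + 4 + 6 = 21.

21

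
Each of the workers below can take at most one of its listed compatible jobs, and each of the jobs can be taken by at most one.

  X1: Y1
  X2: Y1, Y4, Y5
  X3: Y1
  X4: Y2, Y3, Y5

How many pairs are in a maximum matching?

3

Unit-capacity flow: source→left, listed edges, right→sink; max matching = max flow.
Augmenting path X1→Y1 (+1); matched 1.
Augmenting path X2→Y4 (+1); matched 2.
Augmenting path X4→Y2 (+1); matched 3.
No augmenting path remains; maximum matching = 3.
König certificate: {X2, X4, Y1} is a vertex cover of size 3 (every listed pair touches it), so no matching can be larger.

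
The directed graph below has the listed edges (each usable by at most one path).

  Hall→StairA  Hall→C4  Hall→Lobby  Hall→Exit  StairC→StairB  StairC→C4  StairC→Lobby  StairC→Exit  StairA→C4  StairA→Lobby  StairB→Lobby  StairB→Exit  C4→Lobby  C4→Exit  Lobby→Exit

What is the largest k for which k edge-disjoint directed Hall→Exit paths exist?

Assign every edge capacity 1; by Menger, the answer equals the max flow.
Path Hall→Exit (+1); total 1.
Path Hall→C4→Exit (+1); total 2.
Path Hall→Lobby→Exit (+1); total 3.
No residual Hall→Exit path; max flow = 3.
Certifying cut of size 3: {C4→Exit, Hall→Exit, Lobby→Exit}.

3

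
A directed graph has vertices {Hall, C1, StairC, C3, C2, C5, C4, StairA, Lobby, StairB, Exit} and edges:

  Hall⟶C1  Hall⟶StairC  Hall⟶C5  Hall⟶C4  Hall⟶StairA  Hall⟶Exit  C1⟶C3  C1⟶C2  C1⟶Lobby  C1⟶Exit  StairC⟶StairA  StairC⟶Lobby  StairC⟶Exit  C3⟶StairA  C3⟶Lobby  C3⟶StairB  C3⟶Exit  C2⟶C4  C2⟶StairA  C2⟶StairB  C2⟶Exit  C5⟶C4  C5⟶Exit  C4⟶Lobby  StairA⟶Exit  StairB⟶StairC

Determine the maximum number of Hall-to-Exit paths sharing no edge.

Assign every edge capacity 1; by Menger, the answer equals the max flow.
Path Hall→Exit (+1); total 1.
Path Hall→C1→Exit (+1); total 2.
Path Hall→StairC→Exit (+1); total 3.
Path Hall→C5→Exit (+1); total 4.
Path Hall→StairA→Exit (+1); total 5.
No residual Hall→Exit path; max flow = 5.
Certifying cut of size 5: {Hall→C1, Hall→C5, Hall→Exit, Hall→StairA, Hall→StairC}.

5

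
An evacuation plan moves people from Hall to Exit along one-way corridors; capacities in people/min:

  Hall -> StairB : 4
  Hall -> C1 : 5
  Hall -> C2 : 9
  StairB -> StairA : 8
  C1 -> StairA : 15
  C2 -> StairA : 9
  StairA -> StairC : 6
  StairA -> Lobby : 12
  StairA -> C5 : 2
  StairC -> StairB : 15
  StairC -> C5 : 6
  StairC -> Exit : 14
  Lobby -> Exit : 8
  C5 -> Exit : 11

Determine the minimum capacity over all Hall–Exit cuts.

Augment Hall→StairB→StairA→StairC→Exit: bottleneck 4, flow now 4.
Augment Hall→C1→StairA→StairC→Exit: bottleneck 2, flow now 6.
Augment Hall→C1→StairA→Lobby→Exit: bottleneck 3, flow now 9.
Augment Hall→C2→StairA→Lobby→Exit: bottleneck 5, flow now 14.
Augment Hall→C2→StairA→C5→Exit: bottleneck 2, flow now 16.
No augmenting path remains; maximum flow = 16.
By max-flow min-cut, the minimum cut capacity equals the max flow.
In the residual graph, reachable from Hall: {Hall, StairB, C1, C2, StairA, Lobby}.
Min-cut edges: StairA→StairC (6), StairA→C5 (2), Lobby→Exit (8); capacity 6 + 2 + 8 = 16.

16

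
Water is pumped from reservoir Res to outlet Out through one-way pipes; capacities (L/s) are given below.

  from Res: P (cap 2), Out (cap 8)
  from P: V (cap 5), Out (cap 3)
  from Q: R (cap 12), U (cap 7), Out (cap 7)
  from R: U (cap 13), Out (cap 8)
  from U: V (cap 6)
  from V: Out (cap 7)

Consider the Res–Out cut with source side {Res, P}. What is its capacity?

Edges leaving {Res, P}: Res→Out (8), P→V (5), P→Out (3).
Cut capacity = 8 + 5 + 3 = 16.

16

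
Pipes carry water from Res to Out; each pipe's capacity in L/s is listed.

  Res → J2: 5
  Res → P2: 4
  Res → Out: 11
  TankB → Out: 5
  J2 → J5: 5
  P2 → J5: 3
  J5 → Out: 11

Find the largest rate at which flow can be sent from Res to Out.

19

Augment Res→Out: bottleneck 11, flow now 11.
Augment Res→J2→J5→Out: bottleneck 5, flow now 16.
Augment Res→P2→J5→Out: bottleneck 3, flow now 19.
No augmenting path remains; maximum flow = 19.
In the residual graph, reachable from Res: {Res, P2}.
Min-cut edges: Res→J2 (5), Res→Out (11), P2→J5 (3); capacity 5 + 11 + 3 = 19.
This cut is saturated, so no flow can exceed 19.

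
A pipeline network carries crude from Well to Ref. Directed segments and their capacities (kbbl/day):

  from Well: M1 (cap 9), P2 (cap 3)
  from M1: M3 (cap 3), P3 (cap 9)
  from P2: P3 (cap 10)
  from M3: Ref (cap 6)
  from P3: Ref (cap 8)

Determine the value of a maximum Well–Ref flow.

Augment Well→M1→M3→Ref: bottleneck 3, flow now 3.
Augment Well→M1→P3→Ref: bottleneck 6, flow now 9.
Augment Well→P2→P3→Ref: bottleneck 2, flow now 11.
No augmenting path remains; maximum flow = 11.
In the residual graph, reachable from Well: {Well, M1, P2, P3}.
Min-cut edges: M1→M3 (3), P3→Ref (8); capacity 3 + 8 = 11.
This cut is saturated, so no flow can exceed 11.

11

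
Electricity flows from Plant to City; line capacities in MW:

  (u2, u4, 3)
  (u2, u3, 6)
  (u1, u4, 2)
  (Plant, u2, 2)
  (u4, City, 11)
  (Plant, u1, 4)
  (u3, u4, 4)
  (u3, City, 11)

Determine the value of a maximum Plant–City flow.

Augment Plant→u1→u4→City: bottleneck 2, flow now 2.
Augment Plant→u2→u3→City: bottleneck 2, flow now 4.
No augmenting path remains; maximum flow = 4.
In the residual graph, reachable from Plant: {Plant, u1}.
Min-cut edges: Plant→u2 (2), u1→u4 (2); capacity 2 + 2 = 4.
This cut is saturated, so no flow can exceed 4.

4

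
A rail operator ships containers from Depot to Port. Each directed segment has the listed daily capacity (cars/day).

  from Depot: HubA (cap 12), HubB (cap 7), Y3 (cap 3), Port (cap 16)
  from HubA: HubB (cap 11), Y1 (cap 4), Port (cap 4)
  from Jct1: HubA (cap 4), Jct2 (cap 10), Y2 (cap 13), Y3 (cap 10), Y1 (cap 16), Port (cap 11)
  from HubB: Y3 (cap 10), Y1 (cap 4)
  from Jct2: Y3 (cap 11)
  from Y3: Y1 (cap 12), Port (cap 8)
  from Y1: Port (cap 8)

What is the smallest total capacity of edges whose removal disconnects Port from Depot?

Augment Depot→Port: bottleneck 16, flow now 16.
Augment Depot→HubA→Port: bottleneck 4, flow now 20.
Augment Depot→Y3→Port: bottleneck 3, flow now 23.
Augment Depot→HubA→Y1→Port: bottleneck 4, flow now 27.
Augment Depot→HubB→Y3→Port: bottleneck 5, flow now 32.
Augment Depot→HubB→Y1→Port: bottleneck 2, flow now 34.
Augment Depot→HubA→HubB→Y1→Port: bottleneck 2, flow now 36.
No augmenting path remains; maximum flow = 36.
By max-flow min-cut, the minimum cut capacity equals the max flow.
In the residual graph, reachable from Depot: {Depot, HubA, HubB, Y3, Y1}.
Min-cut edges: Depot→Port (16), HubA→Port (4), Y3→Port (8), Y1→Port (8); capacity 16 + 4 + 8 + 8 = 36.

36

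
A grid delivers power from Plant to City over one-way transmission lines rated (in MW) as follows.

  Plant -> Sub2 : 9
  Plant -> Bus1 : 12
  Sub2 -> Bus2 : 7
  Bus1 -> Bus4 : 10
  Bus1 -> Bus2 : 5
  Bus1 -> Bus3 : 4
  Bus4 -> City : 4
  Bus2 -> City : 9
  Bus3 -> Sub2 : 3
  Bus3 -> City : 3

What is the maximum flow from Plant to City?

Augment Plant→Sub2→Bus2→City: bottleneck 7, flow now 7.
Augment Plant→Bus1→Bus4→City: bottleneck 4, flow now 11.
Augment Plant→Bus1→Bus2→City: bottleneck 2, flow now 13.
Augment Plant→Bus1→Bus3→City: bottleneck 3, flow now 16.
No augmenting path remains; maximum flow = 16.
In the residual graph, reachable from Plant: {Plant, Sub2, Bus1, Bus4, Bus2, Bus3}.
Min-cut edges: Bus4→City (4), Bus2→City (9), Bus3→City (3); capacity 4 + 9 + 3 = 16.
This cut is saturated, so no flow can exceed 16.

16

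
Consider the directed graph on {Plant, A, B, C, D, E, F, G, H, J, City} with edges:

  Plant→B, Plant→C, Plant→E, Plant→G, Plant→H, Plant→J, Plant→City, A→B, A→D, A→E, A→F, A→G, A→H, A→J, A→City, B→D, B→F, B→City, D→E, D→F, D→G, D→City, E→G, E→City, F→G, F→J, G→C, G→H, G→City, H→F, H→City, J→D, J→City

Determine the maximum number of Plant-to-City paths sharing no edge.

Assign every edge capacity 1; by Menger, the answer equals the max flow.
Path Plant→City (+1); total 1.
Path Plant→B→City (+1); total 2.
Path Plant→E→City (+1); total 3.
Path Plant→G→City (+1); total 4.
Path Plant→H→City (+1); total 5.
Path Plant→J→City (+1); total 6.
No residual Plant→City path; max flow = 6.
Certifying cut of size 6: {Plant→B, Plant→City, Plant→E, Plant→G, Plant→H, Plant→J}.

6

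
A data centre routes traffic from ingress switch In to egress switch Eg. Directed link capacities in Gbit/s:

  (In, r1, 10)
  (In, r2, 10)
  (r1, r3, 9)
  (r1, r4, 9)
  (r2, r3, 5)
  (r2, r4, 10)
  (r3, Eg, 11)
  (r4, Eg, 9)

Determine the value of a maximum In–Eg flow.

Augment In→r1→r3→Eg: bottleneck 9, flow now 9.
Augment In→r1→r4→Eg: bottleneck 1, flow now 10.
Augment In→r2→r3→Eg: bottleneck 2, flow now 12.
Augment In→r2→r4→Eg: bottleneck 8, flow now 20.
No augmenting path remains; maximum flow = 20.
In the residual graph, reachable from In: {In}.
Min-cut edges: In→r1 (10), In→r2 (10); capacity 10 + 10 = 20.
This cut is saturated, so no flow can exceed 20.

20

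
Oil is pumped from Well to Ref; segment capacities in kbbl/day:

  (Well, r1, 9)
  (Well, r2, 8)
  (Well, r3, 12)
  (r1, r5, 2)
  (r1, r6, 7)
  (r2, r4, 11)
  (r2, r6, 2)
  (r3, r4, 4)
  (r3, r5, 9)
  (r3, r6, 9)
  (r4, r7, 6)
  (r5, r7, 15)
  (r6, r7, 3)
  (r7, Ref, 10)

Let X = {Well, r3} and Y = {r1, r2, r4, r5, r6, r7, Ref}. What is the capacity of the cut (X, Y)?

39

Edges leaving {Well, r3}: Well→r1 (9), Well→r2 (8), r3→r4 (4), r3→r5 (9), r3→r6 (9).
Cut capacity = 9 + 8 + 4 + 9 + 9 = 39.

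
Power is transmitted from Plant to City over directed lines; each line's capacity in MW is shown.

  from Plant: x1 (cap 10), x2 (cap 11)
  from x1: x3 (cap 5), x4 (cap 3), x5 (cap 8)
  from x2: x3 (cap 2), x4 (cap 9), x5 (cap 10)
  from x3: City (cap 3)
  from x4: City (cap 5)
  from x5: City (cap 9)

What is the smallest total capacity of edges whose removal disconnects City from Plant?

Augment Plant→x1→x3→City: bottleneck 3, flow now 3.
Augment Plant→x1→x4→City: bottleneck 3, flow now 6.
Augment Plant→x1→x5→City: bottleneck 4, flow now 10.
Augment Plant→x2→x4→City: bottleneck 2, flow now 12.
Augment Plant→x2→x5→City: bottleneck 5, flow now 17.
No augmenting path remains; maximum flow = 17.
By max-flow min-cut, the minimum cut capacity equals the max flow.
In the residual graph, reachable from Plant: {Plant, x1, x2, x3, x4, x5}.
Min-cut edges: x3→City (3), x4→City (5), x5→City (9); capacity 3 + 5 + 9 = 17.

17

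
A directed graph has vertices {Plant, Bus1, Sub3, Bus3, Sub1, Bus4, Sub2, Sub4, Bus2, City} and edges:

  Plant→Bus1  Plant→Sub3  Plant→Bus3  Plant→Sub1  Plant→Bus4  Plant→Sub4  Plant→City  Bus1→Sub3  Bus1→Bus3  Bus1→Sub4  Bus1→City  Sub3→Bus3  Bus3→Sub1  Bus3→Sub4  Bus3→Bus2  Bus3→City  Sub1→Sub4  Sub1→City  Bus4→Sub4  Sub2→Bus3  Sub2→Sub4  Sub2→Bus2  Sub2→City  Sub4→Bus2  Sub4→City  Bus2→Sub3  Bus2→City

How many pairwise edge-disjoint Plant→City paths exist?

Assign every edge capacity 1; by Menger, the answer equals the max flow.
Path Plant→City (+1); total 1.
Path Plant→Bus1→City (+1); total 2.
Path Plant→Bus3→City (+1); total 3.
Path Plant→Sub1→City (+1); total 4.
Path Plant→Sub4→City (+1); total 5.
Path Plant→Sub3→Bus3→Bus2→City (+1); total 6.
No residual Plant→City path; max flow = 6.
Certifying cut of size 6: {Bus2→City, Bus3→City, Plant→Bus1, Plant→City, Sub1→City, Sub4→City}.

6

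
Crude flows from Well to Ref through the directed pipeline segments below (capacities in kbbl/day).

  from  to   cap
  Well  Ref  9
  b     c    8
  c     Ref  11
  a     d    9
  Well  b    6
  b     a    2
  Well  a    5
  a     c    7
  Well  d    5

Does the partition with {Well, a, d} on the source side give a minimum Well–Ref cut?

Given cut capacity: 6 + 9 + 7 = 22.
Augment Well→Ref: bottleneck 9, flow now 9.
Augment Well→a→c→Ref: bottleneck 5, flow now 14.
Augment Well→b→c→Ref: bottleneck 6, flow now 20.
No augmenting path remains; maximum flow = 20.
In the residual graph, reachable from Well: {Well, d}.
Min-cut edges: Well→a (5), Well→b (6), Well→Ref (9); capacity 5 + 6 + 9 = 20.
Cut capacity 22 exceeds the max flow 20, so it is not minimum.

No — its capacity is 22, but the minimum cut has capacity 20.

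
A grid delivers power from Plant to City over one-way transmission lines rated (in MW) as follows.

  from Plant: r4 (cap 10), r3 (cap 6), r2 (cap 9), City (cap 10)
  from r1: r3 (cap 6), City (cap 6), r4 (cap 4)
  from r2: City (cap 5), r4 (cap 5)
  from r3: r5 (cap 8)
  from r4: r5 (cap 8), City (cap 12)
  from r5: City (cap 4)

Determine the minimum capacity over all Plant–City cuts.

31

Augment Plant→City: bottleneck 10, flow now 10.
Augment Plant→r2→City: bottleneck 5, flow now 15.
Augment Plant→r4→City: bottleneck 10, flow now 25.
Augment Plant→r2→r4→City: bottleneck 2, flow now 27.
Augment Plant→r3→r5→City: bottleneck 4, flow now 31.
No augmenting path remains; maximum flow = 31.
By max-flow min-cut, the minimum cut capacity equals the max flow.
In the residual graph, reachable from Plant: {Plant, r2, r3, r4, r5}.
Min-cut edges: Plant→City (10), r2→City (5), r4→City (12), r5→City (4); capacity 10 + 5 + 12 + 4 = 31.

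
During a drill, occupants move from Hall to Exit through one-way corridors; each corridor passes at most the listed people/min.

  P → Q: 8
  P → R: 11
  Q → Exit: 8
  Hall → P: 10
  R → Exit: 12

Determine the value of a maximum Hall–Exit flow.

Augment Hall→P→Q→Exit: bottleneck 8, flow now 8.
Augment Hall→P→R→Exit: bottleneck 2, flow now 10.
No augmenting path remains; maximum flow = 10.
In the residual graph, reachable from Hall: {Hall}.
Min-cut edges: Hall→P (10); capacity 10 = 10.
This cut is saturated, so no flow can exceed 10.

10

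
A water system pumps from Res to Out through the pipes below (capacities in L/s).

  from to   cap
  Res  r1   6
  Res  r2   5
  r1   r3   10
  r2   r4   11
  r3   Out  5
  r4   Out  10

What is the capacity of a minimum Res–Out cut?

Augment Res→r1→r3→Out: bottleneck 5, flow now 5.
Augment Res→r2→r4→Out: bottleneck 5, flow now 10.
No augmenting path remains; maximum flow = 10.
By max-flow min-cut, the minimum cut capacity equals the max flow.
In the residual graph, reachable from Res: {Res, r1, r3}.
Min-cut edges: Res→r2 (5), r3→Out (5); capacity 5 + 5 = 10.

10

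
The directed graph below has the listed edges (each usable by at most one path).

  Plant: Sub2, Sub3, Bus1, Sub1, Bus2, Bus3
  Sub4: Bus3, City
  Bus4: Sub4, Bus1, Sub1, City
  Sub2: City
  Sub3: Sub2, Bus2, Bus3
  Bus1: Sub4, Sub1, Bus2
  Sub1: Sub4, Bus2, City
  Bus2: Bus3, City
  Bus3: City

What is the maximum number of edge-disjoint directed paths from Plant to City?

5

Assign every edge capacity 1; by Menger, the answer equals the max flow.
Path Plant→Sub2→City (+1); total 1.
Path Plant→Sub1→City (+1); total 2.
Path Plant→Bus2→City (+1); total 3.
Path Plant→Bus3→City (+1); total 4.
Path Plant→Bus1→Sub4→City (+1); total 5.
No residual Plant→City path; max flow = 5.
Certifying cut of size 5: {Bus2→City, Bus3→City, Plant→Bus1, Plant→Sub1, Sub2→City}.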